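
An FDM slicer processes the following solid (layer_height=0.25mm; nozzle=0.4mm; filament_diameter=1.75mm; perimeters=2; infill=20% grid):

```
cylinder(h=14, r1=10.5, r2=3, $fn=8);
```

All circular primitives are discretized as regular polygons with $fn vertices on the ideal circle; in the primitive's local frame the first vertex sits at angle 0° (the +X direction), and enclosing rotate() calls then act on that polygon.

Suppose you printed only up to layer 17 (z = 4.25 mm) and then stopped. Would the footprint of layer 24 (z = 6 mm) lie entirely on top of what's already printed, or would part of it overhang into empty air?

Compare the two slices. At z = 4.25: the cone (r1=10.5→r2=3) has section circumradius 8.223 here — a regular 8-gon (area = (8/2)·8.223²·sin(360°/8) = 191.26 mm²). At z = 6: the cone contributes a regular 8-gon of circumradius 7.286 (interpolated between r1=10.5 and r2=3 at t=0.429) (area = (8/2)·7.286²·sin(360°/8) = 150.14 mm²). Checking containment: the cross-section at z = 6 is a subset of the cross-section at z = 4.25.

entirely on top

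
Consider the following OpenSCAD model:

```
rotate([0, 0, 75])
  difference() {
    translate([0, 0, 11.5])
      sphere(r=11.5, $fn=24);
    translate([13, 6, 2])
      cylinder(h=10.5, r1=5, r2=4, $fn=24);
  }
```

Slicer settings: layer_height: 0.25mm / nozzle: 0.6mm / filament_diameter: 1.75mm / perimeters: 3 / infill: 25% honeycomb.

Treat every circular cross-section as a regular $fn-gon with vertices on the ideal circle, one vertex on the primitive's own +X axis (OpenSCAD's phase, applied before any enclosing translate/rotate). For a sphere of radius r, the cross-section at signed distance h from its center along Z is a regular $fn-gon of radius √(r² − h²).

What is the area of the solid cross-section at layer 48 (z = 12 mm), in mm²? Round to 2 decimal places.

At z = 12 mm: the r=11.5 sphere contributes a regular 24-gon of circumradius √(11.5²−0.5²) = 11.489 (area = (24/2)·11.489²·sin(360°/24) = 409.97 mm²); the cone at (13, 6) contributes a regular 24-gon of circumradius 4.048 (interpolated between r1=5 and r2=4 at t=0.952) (area = (24/2)·4.048²·sin(360°/24) = 50.88 mm²); Taking the first minus the rest: starting from the r=11.5 sphere (409.97 mm²), the cone at (13, 6) partially overlaps it — only the 3.83 mm² overlap (of its 50.88 mm²) is removed, clipping the outline — area = 406.14 mm²; (whole slice rotated 75° about Z — lengths, areas and connectivity unchanged). Overall, the cross-section is a single solid region. Net area = 406.14 mm².

406.14 mm²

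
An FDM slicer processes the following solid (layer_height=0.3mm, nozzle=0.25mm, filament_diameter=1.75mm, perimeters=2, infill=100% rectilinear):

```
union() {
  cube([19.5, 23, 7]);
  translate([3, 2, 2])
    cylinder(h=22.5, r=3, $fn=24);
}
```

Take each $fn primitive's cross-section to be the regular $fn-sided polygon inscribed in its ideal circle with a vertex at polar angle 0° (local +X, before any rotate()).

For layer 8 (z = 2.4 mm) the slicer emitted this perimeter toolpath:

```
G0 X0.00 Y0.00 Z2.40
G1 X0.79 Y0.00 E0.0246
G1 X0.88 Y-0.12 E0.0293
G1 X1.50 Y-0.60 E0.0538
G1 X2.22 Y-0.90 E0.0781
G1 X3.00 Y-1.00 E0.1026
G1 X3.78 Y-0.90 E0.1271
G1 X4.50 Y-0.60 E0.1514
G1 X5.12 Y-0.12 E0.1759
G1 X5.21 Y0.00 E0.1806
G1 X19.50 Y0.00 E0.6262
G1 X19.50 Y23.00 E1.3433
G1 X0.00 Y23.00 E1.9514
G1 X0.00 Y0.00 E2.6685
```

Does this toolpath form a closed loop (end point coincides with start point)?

Start point (G0): (0.00, 0.00). End point (last G1): the path returns to the start — closed.

yes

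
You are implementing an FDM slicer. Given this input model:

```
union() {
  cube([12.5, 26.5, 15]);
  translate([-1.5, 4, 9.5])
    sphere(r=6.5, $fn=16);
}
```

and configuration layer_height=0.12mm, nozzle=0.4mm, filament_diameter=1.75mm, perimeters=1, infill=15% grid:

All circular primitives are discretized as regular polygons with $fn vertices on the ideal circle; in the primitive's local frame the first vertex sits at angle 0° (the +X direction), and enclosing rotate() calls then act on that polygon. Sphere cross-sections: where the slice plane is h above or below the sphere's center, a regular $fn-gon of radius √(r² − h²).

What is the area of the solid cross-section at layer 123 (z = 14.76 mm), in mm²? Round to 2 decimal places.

364.58 mm²

At z = 14.76 mm: the cube is present — its section is the full 12.5×26.5 rectangle (area 331.25 mm²); the sphere at (-1.5, 4): section is a regular 16-gon, circumradius = √(r²−h²) = √(6.5²−5.26²) = 3.819 (area = (16/2)·3.819²·sin(360°/16) = 44.64 mm²); Merging all regions: the regions partially overlap — summed areas 375.89 mm² minus the doubly-counted overlap 11.31 mm² gives 364.58 mm² — area = 364.58 mm². Overall, the cross-section is a single solid region. Net area = 364.58 mm².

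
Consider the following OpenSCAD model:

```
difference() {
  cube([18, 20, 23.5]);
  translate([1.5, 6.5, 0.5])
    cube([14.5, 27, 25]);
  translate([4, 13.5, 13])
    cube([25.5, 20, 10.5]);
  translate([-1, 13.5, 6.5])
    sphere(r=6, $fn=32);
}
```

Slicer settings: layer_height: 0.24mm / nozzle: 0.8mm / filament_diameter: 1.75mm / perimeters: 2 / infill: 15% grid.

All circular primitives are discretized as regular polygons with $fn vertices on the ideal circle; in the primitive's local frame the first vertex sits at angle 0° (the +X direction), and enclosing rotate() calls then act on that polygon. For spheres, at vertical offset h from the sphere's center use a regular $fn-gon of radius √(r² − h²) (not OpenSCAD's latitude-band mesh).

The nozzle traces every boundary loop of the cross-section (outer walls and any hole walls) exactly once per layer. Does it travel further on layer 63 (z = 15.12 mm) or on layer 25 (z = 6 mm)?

layer 63 (z = 15.12 mm)

Layer 63 (z = 15.12): the cube is present — its section is the full 18×20 rectangle (perimeter 76.00 mm); the 14.5×27 cube at (1.5, 6.5) contributes its full rectangle (perimeter 83.00 mm); the cube at (4, 13.5) is present — its section is the full 25.5×20 rectangle (perimeter 91.00 mm); the sphere at (-1, 13.5) does not reach this height (|z−center|=8.620 > r=6); Subtracting the remaining from the first: starting from the 18×20 cube, the 14.5×27 cube at (1.5, 6.5) partially overlaps it — only the 195.75 mm² overlap (of its 391.50 mm²) is removed, clipping the outline; the 25.5×20 cube at (4, 13.5) partially overlaps it — only the 13.00 mm² overlap (of its 510.00 mm²) is removed, clipping the outline — boundary = 90.00 mm. So its perimeter = 90.00 mm. Layer 25 (z = 6): the cube (footprint 18×20) is included at this height (perimeter 76.00 mm); the cube at (1.5, 6.5) is present — its section is the full 14.5×27 rectangle (perimeter 83.00 mm); the cube at (4, 13.5) is not intersected at this z (z outside [13, 23.5]); the r=6 sphere at (-1, 13.5) contributes a regular 32-gon of circumradius √(6²−0.5²) = 5.979 (perimeter = 2·32·5.979·sin(180°/32) = 37.51 mm); After the difference (first − rest): starting from the 18×20 cube, the 14.5×27 cube at (1.5, 6.5) partially overlaps it — only the 195.75 mm² overlap (of its 391.50 mm²) is removed, clipping the outline; the r=6 sphere at (-1, 13.5) partially overlaps it — only the 17.05 mm² overlap (of its 111.59 mm²) is removed, clipping the outline — boundary = 83.58 mm. So its perimeter = 83.58 mm. Layer 63 is larger (90.00 vs 83.58 mm).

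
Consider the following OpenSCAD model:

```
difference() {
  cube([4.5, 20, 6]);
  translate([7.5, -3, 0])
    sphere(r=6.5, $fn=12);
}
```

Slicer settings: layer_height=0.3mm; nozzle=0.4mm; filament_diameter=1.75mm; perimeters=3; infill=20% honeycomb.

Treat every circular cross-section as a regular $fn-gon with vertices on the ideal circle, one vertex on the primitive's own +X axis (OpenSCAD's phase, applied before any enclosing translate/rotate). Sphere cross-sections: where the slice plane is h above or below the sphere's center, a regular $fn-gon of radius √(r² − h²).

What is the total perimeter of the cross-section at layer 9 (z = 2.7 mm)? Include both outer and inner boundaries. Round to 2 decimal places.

At z = 2.7 mm: the cube is present — its section is the full 4.5×20 rectangle (perimeter 49.00 mm); the r=6.5 sphere at (7.5, -3) contributes a regular 12-gon of circumradius √(6.5²−2.7²) = 5.913 (perimeter = 2·12·5.913·sin(180°/12) = 36.73 mm); After the difference (first − rest): starting from the 4.5×20 cube, the r=6.5 sphere at (7.5, -3) partially overlaps it — only the 2.16 mm² overlap (of its 104.88 mm²) is removed, clipping the outline — boundary = 47.78 mm. Overall, the cross-section is a single solid region. Total boundary length (outer) = 47.78 mm.

47.78 mm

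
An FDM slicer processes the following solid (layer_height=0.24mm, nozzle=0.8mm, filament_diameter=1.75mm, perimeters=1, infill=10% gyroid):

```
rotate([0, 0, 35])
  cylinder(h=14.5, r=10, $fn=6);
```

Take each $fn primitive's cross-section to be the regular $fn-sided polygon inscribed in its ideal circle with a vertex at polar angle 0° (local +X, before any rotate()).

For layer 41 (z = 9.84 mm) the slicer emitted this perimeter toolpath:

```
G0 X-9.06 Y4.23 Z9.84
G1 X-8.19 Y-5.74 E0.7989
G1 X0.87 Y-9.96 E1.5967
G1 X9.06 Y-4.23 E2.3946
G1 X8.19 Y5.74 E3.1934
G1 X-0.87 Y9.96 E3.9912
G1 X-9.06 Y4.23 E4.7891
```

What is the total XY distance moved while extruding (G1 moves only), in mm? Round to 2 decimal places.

60.00 mm

Sum the Euclidean lengths of each G1 segment: total = 60.00 mm.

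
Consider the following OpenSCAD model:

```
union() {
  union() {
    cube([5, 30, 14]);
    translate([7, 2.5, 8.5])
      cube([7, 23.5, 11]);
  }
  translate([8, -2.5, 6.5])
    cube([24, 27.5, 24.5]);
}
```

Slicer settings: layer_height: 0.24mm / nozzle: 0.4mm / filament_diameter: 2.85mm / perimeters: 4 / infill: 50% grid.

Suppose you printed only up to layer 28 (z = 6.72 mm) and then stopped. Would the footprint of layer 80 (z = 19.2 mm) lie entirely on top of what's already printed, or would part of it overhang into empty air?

part overhangs

Compare the two slices. At z = 6.72: the cube (footprint 5×30) is included at this height (area 150.00 mm²); the cube at (7, 2.5) does not reach this height (z outside [8.5, 19.5]); Taking the union: only the 5×30 cube is present, so the union is just that shape — area = 150.00 mm²; the cube at (8, -2.5) (footprint 24×27.5) is included at this height (area 660.00 mm²); Combining (union): the 2 present regions are separate (no shared area or edge), so areas and boundary lengths simply add and each stays a separate island — area = 810.00 mm². At z = 19.2: the cube is absent (z outside [0, 14]); the 7×23.5 cube at (7, 2.5) contributes its full rectangle (area 164.50 mm²); Merging all regions: only the 7×23.5 cube at (7, 2.5) is present, so the union is just that shape — area = 164.50 mm²; the 24×27.5 cube at (8, -2.5) contributes its full rectangle (area 660.00 mm²); Combining (union): the regions partially overlap — summed areas 824.50 mm² minus the doubly-counted overlap 135.00 mm² gives 689.50 mm² — area = 689.50 mm². Checking containment: at z = 19.2 the cross-section extends beyond the z = 6.72 cross-section by about 29.50 mm².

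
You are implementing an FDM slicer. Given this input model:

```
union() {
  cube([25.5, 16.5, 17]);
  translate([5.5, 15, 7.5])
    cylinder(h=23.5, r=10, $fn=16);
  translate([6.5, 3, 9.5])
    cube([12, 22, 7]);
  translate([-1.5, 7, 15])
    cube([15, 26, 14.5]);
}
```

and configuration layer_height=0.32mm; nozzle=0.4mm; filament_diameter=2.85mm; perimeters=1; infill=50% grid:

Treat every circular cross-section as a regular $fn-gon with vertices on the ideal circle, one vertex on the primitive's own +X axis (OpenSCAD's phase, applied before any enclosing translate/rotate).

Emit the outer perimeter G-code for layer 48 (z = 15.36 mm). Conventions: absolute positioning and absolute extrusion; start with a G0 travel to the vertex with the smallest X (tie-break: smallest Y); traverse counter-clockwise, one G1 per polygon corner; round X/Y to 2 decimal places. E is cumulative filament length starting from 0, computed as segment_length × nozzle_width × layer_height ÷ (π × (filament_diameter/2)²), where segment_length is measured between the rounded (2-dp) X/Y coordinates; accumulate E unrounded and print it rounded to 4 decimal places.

At z = 15.36 mm: the cube (footprint 25.5×16.5) is included at this height; the cylinder at (5.5, 15): section is a regular 16-gon, circumradius r=10; the 12×22 cube at (6.5, 3) contributes its full rectangle; the cube at (-1.5, 7) is present — its section is the full 15×26 rectangle; Combining (union): the regions partially overlap (shared area 628.34 mm²), so overlapping operands fuse into one piece — 1 connected region. The outline is a single polygon with 18 vertices. Extrusion per mm of travel: 0.4 × 0.32 / (π × 1.425²) = 0.020065. Accumulating E over each segment gives final E = 2.4370.

G0 X-4.50 Y15.00 Z15.36
G1 X-3.74 Y11.17 E0.0783
G1 X-1.57 Y7.93 E0.1566
G1 X-1.50 Y7.88 E0.1583
G1 X-1.50 Y7.00 E0.1760
G1 X-0.18 Y7.00 E0.2025
G1 X0.00 Y6.88 E0.2068
G1 X0.00 Y0.00 E0.3448
G1 X25.50 Y0.00 E0.8565
G1 X25.50 Y16.50 E1.1876
G1 X18.50 Y16.50 E1.3280
G1 X18.50 Y25.00 E1.4986
G1 X13.50 Y25.00 E1.5989
G1 X13.50 Y33.00 E1.7594
G1 X-1.50 Y33.00 E2.0604
G1 X-1.50 Y22.12 E2.2787
G1 X-1.57 Y22.07 E2.2804
G1 X-3.74 Y18.83 E2.3586
G1 X-4.50 Y15.00 E2.4370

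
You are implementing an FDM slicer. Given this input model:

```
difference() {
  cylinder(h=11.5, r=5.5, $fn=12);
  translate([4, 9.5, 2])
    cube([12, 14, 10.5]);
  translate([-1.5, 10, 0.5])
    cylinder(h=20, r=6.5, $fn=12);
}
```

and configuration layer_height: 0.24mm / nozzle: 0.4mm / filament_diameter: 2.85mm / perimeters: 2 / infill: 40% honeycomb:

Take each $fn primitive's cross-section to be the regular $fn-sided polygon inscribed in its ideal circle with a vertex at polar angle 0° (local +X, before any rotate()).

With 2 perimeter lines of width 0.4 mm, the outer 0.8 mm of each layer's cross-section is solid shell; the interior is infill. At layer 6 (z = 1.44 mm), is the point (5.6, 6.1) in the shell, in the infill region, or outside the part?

At z = 1.44 mm: the r=5.5 cylinder gives a regular 12-gon of circumradius 5.5 (constant along its height); the cube at (4, 9.5) does not reach this height (z outside [2, 12.5]); the r=6.5 cylinder at (-1.5, 10) contributes a regular 12-gon of circumradius 6.5; Taking the first minus the rest: starting from the r=5.5 cylinder, the r=6.5 cylinder at (-1.5, 10) partially overlaps it — only the 6.46 mm² overlap (of its 126.75 mm²) is removed, clipping the outline — 1 connected region. Overall, the cross-section is a single solid region. The nearest boundary edge runs (2.75, 4.76)→(4.76, 2.75); distance from the point to it = 2.96 mm. The point is not inside any of the regions above, so it lies outside the cross-section (2.96 mm from the nearest boundary).

outside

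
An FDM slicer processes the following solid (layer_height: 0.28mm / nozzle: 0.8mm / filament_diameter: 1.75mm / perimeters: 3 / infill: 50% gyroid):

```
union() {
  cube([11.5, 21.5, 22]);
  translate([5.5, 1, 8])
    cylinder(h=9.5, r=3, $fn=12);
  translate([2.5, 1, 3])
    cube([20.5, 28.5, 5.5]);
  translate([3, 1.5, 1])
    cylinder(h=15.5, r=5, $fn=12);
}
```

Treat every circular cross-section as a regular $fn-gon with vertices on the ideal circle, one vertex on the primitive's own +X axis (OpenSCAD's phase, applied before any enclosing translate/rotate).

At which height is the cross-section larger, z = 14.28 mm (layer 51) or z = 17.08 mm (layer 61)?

Layer 51 (z = 14.28): the cube (footprint 11.5×21.5) is included at this height (area 247.25 mm²); the cylinder at (5.5, 1): section is a regular 12-gon, circumradius r=3 (area = (12/2)·3.000²·sin(360°/12) = 27.00 mm²); the cube at (2.5, 1) does not reach this height (z outside [3, 8.5]); the r=5 cylinder at (3, 1.5) contributes a regular 12-gon of circumradius 5 (area = (12/2)·5.000²·sin(360°/12) = 75.00 mm²); Taking the union: the regions partially overlap — summed areas 349.25 mm² minus the doubly-counted overlap 70.44 mm² gives 278.81 mm² — area = 278.81 mm². So its area = 278.81 mm². Layer 61 (z = 17.08): the cube is present — its section is the full 11.5×21.5 rectangle (area 247.25 mm²); the r=3 cylinder at (5.5, 1) gives a regular 12-gon of circumradius 3 (constant along its height) (area = (12/2)·3.000²·sin(360°/12) = 27.00 mm²); the cube at (2.5, 1) does not reach this height (z outside [3, 8.5]); the cylinder at (3, 1.5) does not reach this height (z outside [1, 16.5]); Taking the union: the regions partially overlap — summed areas 274.25 mm² minus the doubly-counted overlap 19.23 mm² gives 255.02 mm² — area = 255.02 mm². So its area = 255.02 mm². Layer 51 is larger (278.81 vs 255.02 mm²).

layer 51 (z = 14.28 mm)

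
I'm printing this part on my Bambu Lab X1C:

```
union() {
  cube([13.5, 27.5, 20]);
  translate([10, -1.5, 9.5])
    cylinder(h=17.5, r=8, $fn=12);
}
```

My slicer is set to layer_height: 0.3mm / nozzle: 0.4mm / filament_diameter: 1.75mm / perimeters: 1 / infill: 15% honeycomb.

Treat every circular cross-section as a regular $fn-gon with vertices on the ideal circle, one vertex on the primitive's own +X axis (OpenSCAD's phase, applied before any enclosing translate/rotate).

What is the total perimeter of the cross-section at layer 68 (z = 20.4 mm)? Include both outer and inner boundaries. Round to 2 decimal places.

At z = 20.4 mm: the cube is not intersected at this z (z outside [0, 20]); the cylinder at (10, -1.5): section is a regular 12-gon, circumradius r=8 (perimeter = 2·12·8.000·sin(180°/12) = 49.69 mm); Merging all regions: only the r=8 cylinder at (10, -1.5) is present, so the union is just that shape — boundary = 49.69 mm. Overall, the cross-section is a single solid region. Total boundary length (outer) = 49.69 mm.

49.69 mm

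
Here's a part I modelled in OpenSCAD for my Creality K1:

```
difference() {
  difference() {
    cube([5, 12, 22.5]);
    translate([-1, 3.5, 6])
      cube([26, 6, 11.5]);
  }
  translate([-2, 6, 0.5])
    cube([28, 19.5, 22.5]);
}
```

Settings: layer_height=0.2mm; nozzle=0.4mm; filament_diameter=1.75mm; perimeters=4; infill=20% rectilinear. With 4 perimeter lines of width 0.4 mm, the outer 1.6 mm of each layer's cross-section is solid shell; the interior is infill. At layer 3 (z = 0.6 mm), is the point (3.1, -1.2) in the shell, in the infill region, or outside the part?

outside

At z = 0.6 mm: the cube is present — its section is the full 5×12 rectangle; the cube at (-1, 3.5) is not intersected at this z (z outside [6, 17.5]); Taking the first minus the rest: none of the subtracted shapes is present at this height, so the 5×12 cube is unchanged — 1 connected region; the cube at (-2, 6) is present — its section is the full 28×19.5 rectangle; After the difference (first − rest): starting from the result so far, the 28×19.5 cube at (-2, 6) partially overlaps it — only the 30.00 mm² overlap (of its 546.00 mm²) is removed, clipping the outline — 1 connected region. Overall, the cross-section is a single solid region. The nearest boundary edge runs (5.00, 0.00)→(0.00, 0.00); distance from the point to it = 1.20 mm. The point is not inside any of the regions above, so it lies outside the cross-section (1.20 mm from the nearest boundary).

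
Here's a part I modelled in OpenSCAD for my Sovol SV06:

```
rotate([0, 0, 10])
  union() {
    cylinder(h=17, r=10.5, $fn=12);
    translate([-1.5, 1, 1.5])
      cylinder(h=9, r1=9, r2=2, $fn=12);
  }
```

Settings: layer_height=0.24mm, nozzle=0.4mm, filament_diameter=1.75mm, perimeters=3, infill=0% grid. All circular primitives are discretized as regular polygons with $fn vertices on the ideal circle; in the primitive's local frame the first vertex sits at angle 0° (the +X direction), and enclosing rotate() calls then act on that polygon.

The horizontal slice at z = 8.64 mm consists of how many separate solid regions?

At z = 8.64 mm: the r=10.5 cylinder contributes a regular 12-gon of circumradius 10.5; the cone at (-1.5, 1) contributes a regular 12-gon of circumradius 3.447 (interpolated between r1=9 and r2=2 at t=0.793); Merging all regions: the cone at (-1.5, 1) lies entirely inside the r=10.5 cylinder, so the union is just the r=10.5 cylinder — 1 connected region; (rotated 10° about Z; rotation is an isometry so areas/perimeters/island counts are preserved). The result has 1 disconnected region.

1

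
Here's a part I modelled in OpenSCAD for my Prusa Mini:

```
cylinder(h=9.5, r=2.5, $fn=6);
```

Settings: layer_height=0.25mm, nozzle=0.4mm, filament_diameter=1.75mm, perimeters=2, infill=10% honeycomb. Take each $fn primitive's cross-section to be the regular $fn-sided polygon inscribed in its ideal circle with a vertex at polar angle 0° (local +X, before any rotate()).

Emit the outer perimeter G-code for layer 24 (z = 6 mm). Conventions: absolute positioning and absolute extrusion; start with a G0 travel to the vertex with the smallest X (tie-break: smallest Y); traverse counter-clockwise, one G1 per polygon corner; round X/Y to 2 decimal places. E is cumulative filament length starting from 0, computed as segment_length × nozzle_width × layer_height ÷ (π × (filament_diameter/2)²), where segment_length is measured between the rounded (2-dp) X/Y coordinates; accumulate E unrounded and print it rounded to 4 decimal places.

G0 X-2.50 Y0.00 Z6.00
G1 X-1.25 Y-2.17 E0.1041
G1 X1.25 Y-2.17 E0.2081
G1 X2.50 Y0.00 E0.3122
G1 X1.25 Y2.17 E0.4163
G1 X-1.25 Y2.17 E0.5202
G1 X-2.50 Y0.00 E0.6243

At z = 6 mm: the cylinder: section is a regular 6-gon, circumradius r=2.5. The outline is a single polygon with 6 vertices. Extrusion per mm of travel: 0.4 × 0.25 / (π × 0.875²) = 0.041575. Accumulating E over each segment gives final E = 0.6243.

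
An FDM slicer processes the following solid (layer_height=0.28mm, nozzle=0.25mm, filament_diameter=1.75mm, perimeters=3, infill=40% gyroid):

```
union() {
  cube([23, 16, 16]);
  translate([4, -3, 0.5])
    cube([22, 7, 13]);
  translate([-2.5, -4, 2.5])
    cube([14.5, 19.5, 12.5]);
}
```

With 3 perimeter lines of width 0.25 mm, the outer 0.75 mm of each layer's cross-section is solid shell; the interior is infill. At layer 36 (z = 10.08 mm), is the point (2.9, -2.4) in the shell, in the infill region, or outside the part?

infill

At z = 10.08 mm: the 23×16 cube contributes its full rectangle; the cube at (4, -3) is present — its section is the full 22×7 rectangle; the cube at (-2.5, -4) is present — its section is the full 14.5×19.5 rectangle; Combining (union): the regions partially overlap (shared area 286.00 mm²), so overlapping operands fuse into one piece — 1 connected region. Overall, the cross-section is a single solid region. The nearest boundary edge runs (12.00, -4.00)→(-2.50, -4.00); distance from the point to it = 1.60 mm. The point is inside the cross-section and 1.60 mm from the nearest boundary — more than the 0.75 mm shell width (3 × 0.25), so it's in the infill interior.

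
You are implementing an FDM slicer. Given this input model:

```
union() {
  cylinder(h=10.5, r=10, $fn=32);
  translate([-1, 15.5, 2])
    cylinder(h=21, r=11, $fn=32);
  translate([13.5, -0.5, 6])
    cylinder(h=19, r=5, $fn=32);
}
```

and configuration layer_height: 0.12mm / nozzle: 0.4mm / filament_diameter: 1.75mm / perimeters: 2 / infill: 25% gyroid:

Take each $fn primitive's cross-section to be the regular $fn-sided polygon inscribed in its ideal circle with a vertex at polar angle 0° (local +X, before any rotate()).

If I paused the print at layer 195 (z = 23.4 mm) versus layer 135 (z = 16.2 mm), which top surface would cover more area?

Layer 195 (z = 23.4): the cylinder is absent (z outside [0, 10.5]); the cylinder at (-1, 15.5) does not reach this height (z outside [2, 23]); the r=5 cylinder at (13.5, -0.5) gives a regular 32-gon of circumradius 5 (constant along its height) (area = (32/2)·5.000²·sin(360°/32) = 78.04 mm²); Merging all regions: only the r=5 cylinder at (13.5, -0.5) is present, so the union is just that shape — area = 78.04 mm². So its area = 78.04 mm². Layer 135 (z = 16.2): the cylinder does not reach this height (z outside [0, 10.5]); the r=11 cylinder at (-1, 15.5) gives a regular 32-gon of circumradius 11 (constant along its height) (area = (32/2)·11.000²·sin(360°/32) = 377.69 mm²); the cylinder at (13.5, -0.5): section is a regular 32-gon, circumradius r=5 (area = (32/2)·5.000²·sin(360°/32) = 78.04 mm²); Combining (union): the 2 present regions are separate (no shared area or edge), so areas and boundary lengths simply add and each stays a separate island — area = 455.73 mm². So its area = 455.73 mm². Layer 135 is larger (455.73 vs 78.04 mm²).

layer 135 (z = 16.2 mm)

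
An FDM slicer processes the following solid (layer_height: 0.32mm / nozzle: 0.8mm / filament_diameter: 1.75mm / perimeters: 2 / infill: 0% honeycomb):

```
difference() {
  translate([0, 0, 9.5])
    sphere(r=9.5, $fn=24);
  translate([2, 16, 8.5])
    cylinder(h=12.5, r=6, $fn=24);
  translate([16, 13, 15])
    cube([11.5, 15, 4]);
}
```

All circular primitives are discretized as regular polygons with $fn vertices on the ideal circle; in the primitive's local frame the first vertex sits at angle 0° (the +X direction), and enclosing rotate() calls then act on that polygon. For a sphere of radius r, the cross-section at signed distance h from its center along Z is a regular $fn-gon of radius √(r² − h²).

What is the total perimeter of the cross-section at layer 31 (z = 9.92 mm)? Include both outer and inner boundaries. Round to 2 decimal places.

59.46 mm

At z = 9.92 mm: the r=9.5 sphere slices to a regular 24-gon of circumradius 9.491 (√(r²−h²) with h=0.42 from center) (perimeter = 2·24·9.491·sin(180°/24) = 59.46 mm); the cylinder at (2, 16): section is a regular 24-gon, circumradius r=6 (perimeter = 2·24·6.000·sin(180°/24) = 37.59 mm); the cube at (16, 13) does not reach this height (z outside [15, 19]); Subtracting the remaining from the first: starting from the r=9.5 sphere, the r=6 cylinder at (2, 16) misses the remaining region (no effect) — boundary = 59.46 mm. Overall, the cross-section is a single solid region. Total boundary length (outer) = 59.46 mm.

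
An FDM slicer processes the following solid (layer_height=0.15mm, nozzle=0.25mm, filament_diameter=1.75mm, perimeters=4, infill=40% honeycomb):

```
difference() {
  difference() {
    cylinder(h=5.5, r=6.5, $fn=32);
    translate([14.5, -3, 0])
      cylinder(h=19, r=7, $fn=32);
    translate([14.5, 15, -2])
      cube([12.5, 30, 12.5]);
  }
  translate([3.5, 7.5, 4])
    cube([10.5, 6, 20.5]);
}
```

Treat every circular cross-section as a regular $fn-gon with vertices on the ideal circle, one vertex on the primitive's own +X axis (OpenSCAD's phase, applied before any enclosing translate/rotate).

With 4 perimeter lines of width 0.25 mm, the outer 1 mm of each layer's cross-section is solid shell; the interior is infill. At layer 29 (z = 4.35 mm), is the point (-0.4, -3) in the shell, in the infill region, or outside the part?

infill

At z = 4.35 mm: the r=6.5 cylinder gives a regular 32-gon of circumradius 6.5 (constant along its height); the r=7 cylinder at (14.5, -3) contributes a regular 32-gon of circumradius 7; the cube at (14.5, 15) (footprint 12.5×30) is included at this height; After the difference (first − rest): starting from the r=6.5 cylinder, the r=7 cylinder at (14.5, -3) misses the remaining region (no effect); the 12.5×30 cube at (14.5, 15) misses the remaining region (no effect) — 1 connected region; the cube at (3.5, 7.5) is present — its section is the full 10.5×6 rectangle; After the difference (first − rest): starting from that combined region, the 10.5×6 cube at (3.5, 7.5) misses the remaining region (no effect) — 1 connected region. Overall, the cross-section is a single solid region. The nearest boundary edge runs (-0.00, -6.50)→(-1.27, -6.38); distance from the point to it = 3.44 mm. The point is inside the cross-section and 3.44 mm from the nearest boundary — more than the 1 mm shell width (4 × 0.25), so it's in the infill interior.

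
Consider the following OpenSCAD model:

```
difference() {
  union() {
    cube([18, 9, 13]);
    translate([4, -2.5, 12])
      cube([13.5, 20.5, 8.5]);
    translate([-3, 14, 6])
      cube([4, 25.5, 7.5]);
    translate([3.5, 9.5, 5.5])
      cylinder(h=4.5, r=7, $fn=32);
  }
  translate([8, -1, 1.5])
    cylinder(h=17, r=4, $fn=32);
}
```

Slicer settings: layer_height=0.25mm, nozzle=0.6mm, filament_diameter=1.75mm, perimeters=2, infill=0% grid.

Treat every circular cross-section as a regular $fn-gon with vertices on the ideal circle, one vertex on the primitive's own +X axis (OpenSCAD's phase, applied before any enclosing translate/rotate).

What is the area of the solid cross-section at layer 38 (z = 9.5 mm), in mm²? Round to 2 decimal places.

At z = 9.5 mm: the 18×9 cube contributes its full rectangle (area 162.00 mm²); the cube at (4, -2.5) is not intersected at this z (z outside [12, 20.5]); the cube at (-3, 14) (footprint 4×25.5) is included at this height (area 102.00 mm²); the r=7 cylinder at (3.5, 9.5) gives a regular 32-gon of circumradius 7 (constant along its height) (area = (32/2)·7.000²·sin(360°/32) = 152.95 mm²); Combining (union): the regions partially overlap — summed areas 416.95 mm² minus the doubly-counted overlap 59.72 mm² gives 357.23 mm² — area = 357.23 mm²; the cylinder at (8, -1): section is a regular 32-gon, circumradius r=4 (area = (32/2)·4.000²·sin(360°/32) = 49.94 mm²); Taking the first minus the rest: starting from the result so far (357.23 mm²), the r=4 cylinder at (8, -1) partially overlaps it — only the 17.08 mm² overlap (of its 49.94 mm²) is removed, clipping the outline — area = 340.15 mm². Overall, the cross-section is a single solid region. Net area = 340.15 mm².

340.15 mm²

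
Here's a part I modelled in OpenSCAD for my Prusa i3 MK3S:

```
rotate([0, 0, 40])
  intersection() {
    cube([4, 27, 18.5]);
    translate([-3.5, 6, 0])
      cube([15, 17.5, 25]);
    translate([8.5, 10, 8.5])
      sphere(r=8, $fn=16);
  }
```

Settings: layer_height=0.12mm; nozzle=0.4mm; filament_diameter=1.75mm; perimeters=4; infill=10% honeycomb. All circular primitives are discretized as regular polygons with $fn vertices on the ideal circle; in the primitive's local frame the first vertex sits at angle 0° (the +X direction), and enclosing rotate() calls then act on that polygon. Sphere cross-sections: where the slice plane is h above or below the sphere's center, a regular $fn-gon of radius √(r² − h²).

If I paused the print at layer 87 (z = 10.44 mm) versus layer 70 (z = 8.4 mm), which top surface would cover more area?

Layer 87 (z = 10.44): the 4×27 cube contributes its full rectangle (area 108.00 mm²); the cube at (-3.5, 6) (footprint 15×17.5) is included at this height (area 262.50 mm²); the sphere at (8.5, 10): section is a regular 16-gon, circumradius = √(r²−h²) = √(8²−1.94²) = 7.761 (area = (16/2)·7.761²·sin(360°/16) = 184.41 mm²); Taking the intersection: the 15×17.5 cube at (-3.5, 6) partially overlaps the 4×27 cube; clipping to the common part keeps 70.00 mm²; the r=8 sphere at (8.5, 10) partially overlaps the running intersection; clipping to the common part keeps 24.95 mm² — area = 24.95 mm²; (whole slice rotated 40° about Z — lengths, areas and connectivity unchanged). So its area = 24.95 mm². Layer 70 (z = 8.4): the 4×27 cube contributes its full rectangle (area 108.00 mm²); the 15×17.5 cube at (-3.5, 6) contributes its full rectangle (area 262.50 mm²); the sphere at (8.5, 10): section is a regular 16-gon, circumradius = √(r²−h²) = √(8²−0.1²) = 7.999 (area = (16/2)·7.999²·sin(360°/16) = 195.90 mm²); Taking the intersection: the 15×17.5 cube at (-3.5, 6) partially overlaps the 4×27 cube; clipping to the common part keeps 70.00 mm²; the r=8 sphere at (8.5, 10) partially overlaps the running intersection; clipping to the common part keeps 27.68 mm² — area = 27.68 mm²; (whole slice rotated 40° about Z — lengths, areas and connectivity unchanged). So its area = 27.68 mm². Layer 70 is larger (27.68 vs 24.95 mm²).

layer 70 (z = 8.4 mm)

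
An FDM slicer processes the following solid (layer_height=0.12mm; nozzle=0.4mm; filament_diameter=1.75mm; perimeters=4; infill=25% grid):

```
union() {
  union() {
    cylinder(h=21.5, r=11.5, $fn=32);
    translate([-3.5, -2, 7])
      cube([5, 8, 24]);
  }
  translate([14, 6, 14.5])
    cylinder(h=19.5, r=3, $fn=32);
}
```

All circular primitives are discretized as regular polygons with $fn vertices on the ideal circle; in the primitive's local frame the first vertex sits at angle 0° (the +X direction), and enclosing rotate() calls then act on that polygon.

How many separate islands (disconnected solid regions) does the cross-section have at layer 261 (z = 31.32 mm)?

At z = 31.32 mm: the cylinder is absent (z outside [0, 21.5]); the cube at (-3.5, -2) is not intersected at this z (z outside [7, 31]); Taking the union: nothing is present at this height; the r=3 cylinder at (14, 6) gives a regular 32-gon of circumradius 3 (constant along its height); Merging all regions: only the r=3 cylinder at (14, 6) is present, so the union is just that shape — 1 connected region. Overall, the cross-section is a single solid region. Island count = 1.

1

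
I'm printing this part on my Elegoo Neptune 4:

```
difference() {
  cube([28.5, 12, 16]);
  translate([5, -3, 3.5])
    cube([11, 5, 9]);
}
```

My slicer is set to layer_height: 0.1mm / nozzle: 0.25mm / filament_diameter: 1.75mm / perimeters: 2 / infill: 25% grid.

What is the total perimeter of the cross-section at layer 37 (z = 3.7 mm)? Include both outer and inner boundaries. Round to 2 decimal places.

At z = 3.7 mm: the 28.5×12 cube contributes its full rectangle (perimeter 81.00 mm); the 11×5 cube at (5, -3) contributes its full rectangle (perimeter 32.00 mm); Subtracting the remaining from the first: starting from the 28.5×12 cube, the 11×5 cube at (5, -3) partially overlaps it — only the 22.00 mm² overlap (of its 55.00 mm²) is removed, clipping the outline — boundary = 85.00 mm. Overall, the cross-section is a single solid region. Total boundary length (outer) = 85.00 mm.

85.00 mm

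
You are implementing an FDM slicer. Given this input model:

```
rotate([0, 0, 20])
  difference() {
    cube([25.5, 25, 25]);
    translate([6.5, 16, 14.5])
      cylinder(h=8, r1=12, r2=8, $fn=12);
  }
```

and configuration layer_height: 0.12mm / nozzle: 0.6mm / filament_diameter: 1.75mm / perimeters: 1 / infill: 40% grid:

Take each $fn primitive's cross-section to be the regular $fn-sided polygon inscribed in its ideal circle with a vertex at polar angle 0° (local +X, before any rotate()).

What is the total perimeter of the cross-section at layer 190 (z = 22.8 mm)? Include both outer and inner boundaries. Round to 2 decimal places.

At z = 22.8 mm: the 25.5×25 cube contributes its full rectangle (perimeter 101.00 mm); the cone at (6.5, 16) does not reach this height (z outside [14.5, 22.5]); Taking the first minus the rest: none of the subtracted shapes is present at this height, so the 25.5×25 cube is unchanged — boundary = 101.00 mm; (whole slice rotated 20° about Z — lengths, areas and connectivity unchanged). Overall, the cross-section is a single solid region. Total boundary length (outer) = 101.00 mm.

101.00 mm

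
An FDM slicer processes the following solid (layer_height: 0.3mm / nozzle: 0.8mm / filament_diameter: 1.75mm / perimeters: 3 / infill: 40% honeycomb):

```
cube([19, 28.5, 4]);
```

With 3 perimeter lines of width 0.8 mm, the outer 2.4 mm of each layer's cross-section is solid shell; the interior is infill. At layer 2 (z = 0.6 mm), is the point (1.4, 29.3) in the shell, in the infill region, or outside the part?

At z = 0.6 mm: the cube is present — its section is the full 19×28.5 rectangle. Overall, the cross-section is a single solid region. The nearest boundary edge runs (19.00, 28.50)→(0.00, 28.50); distance from the point to it = 0.80 mm. The point is not inside any of the regions above, so it lies outside the cross-section (0.80 mm from the nearest boundary).

outside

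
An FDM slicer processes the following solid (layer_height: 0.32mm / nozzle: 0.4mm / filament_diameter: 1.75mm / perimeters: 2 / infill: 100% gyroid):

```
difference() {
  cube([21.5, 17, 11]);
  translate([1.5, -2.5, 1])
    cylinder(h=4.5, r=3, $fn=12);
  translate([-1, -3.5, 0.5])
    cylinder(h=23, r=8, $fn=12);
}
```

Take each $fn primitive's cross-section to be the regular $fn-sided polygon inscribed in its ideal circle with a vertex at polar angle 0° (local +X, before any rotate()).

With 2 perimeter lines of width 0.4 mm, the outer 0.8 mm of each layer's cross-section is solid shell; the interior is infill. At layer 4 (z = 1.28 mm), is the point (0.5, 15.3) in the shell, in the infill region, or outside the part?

At z = 1.28 mm: the 21.5×17 cube contributes its full rectangle; the r=3 cylinder at (1.5, -2.5) gives a regular 12-gon of circumradius 3 (constant along its height); the r=8 cylinder at (-1, -3.5) contributes a regular 12-gon of circumradius 8; After the difference (first − rest): starting from the 21.5×17 cube, the r=3 cylinder at (1.5, -2.5) partially overlaps it — only the 0.90 mm² overlap (of its 27.00 mm²) is removed, clipping the outline; the r=8 cylinder at (-1, -3.5) partially overlaps it — only the 16.37 mm² overlap (of its 192.00 mm²) is removed, clipping the outline — 1 connected region. Overall, the cross-section is a single solid region. The nearest boundary edge runs (0.00, 4.23)→(0.00, 17.00); distance from the point to it = 0.50 mm. The point is inside the cross-section, 0.50 mm from the nearest boundary — within the 0.8 mm shell band (2 × 0.4).

shell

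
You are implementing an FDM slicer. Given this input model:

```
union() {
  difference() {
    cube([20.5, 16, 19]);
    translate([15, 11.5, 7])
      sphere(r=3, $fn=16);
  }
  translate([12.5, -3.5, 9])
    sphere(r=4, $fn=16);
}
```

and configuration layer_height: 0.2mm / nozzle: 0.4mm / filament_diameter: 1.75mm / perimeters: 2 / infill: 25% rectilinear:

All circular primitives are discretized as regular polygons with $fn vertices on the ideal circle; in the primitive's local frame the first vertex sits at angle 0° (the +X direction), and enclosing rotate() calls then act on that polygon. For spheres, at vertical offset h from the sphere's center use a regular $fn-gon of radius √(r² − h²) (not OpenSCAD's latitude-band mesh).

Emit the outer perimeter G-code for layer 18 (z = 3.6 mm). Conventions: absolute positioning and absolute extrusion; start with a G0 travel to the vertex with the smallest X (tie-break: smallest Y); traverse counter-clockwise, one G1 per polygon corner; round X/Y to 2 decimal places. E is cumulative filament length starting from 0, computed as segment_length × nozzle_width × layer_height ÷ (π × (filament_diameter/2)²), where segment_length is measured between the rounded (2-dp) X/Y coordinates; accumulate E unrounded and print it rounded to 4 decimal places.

G0 X0.00 Y0.00 Z3.60
G1 X20.50 Y0.00 E0.6818
G1 X20.50 Y16.00 E1.2140
G1 X0.00 Y16.00 E1.8958
G1 X0.00 Y0.00 E2.4280

At z = 3.6 mm: the 20.5×16 cube contributes its full rectangle; the sphere at (15, 11.5) is absent (|z−center|=3.400 > r=3); Taking the first minus the rest: none of the subtracted shapes is present at this height, so the 20.5×16 cube is unchanged — 1 connected region; the sphere at (12.5, -3.5) is not intersected at this z (|z−center|=5.400 > r=4); Combining (union): only the result so far is present, so the union is just that shape — 1 connected region. The outline is a single polygon with 4 vertices. Extrusion per mm of travel: 0.4 × 0.2 / (π × 0.875²) = 0.033260. Accumulating E over each segment gives final E = 2.4280.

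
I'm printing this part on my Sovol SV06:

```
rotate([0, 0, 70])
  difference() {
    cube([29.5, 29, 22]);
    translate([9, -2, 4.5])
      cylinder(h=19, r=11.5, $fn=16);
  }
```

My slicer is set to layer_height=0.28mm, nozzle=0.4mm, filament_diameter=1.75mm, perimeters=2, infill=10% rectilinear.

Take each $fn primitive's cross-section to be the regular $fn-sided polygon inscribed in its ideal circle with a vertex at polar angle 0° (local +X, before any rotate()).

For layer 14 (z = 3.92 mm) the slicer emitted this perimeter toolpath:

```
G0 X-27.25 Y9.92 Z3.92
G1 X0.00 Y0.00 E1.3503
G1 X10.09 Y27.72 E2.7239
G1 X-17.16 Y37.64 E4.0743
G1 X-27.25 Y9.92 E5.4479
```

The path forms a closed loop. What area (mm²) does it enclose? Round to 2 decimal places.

Apply the shoelace formula to the sequence of (X, Y) vertices; enclosed area = 855.46 mm².

855.46 mm²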